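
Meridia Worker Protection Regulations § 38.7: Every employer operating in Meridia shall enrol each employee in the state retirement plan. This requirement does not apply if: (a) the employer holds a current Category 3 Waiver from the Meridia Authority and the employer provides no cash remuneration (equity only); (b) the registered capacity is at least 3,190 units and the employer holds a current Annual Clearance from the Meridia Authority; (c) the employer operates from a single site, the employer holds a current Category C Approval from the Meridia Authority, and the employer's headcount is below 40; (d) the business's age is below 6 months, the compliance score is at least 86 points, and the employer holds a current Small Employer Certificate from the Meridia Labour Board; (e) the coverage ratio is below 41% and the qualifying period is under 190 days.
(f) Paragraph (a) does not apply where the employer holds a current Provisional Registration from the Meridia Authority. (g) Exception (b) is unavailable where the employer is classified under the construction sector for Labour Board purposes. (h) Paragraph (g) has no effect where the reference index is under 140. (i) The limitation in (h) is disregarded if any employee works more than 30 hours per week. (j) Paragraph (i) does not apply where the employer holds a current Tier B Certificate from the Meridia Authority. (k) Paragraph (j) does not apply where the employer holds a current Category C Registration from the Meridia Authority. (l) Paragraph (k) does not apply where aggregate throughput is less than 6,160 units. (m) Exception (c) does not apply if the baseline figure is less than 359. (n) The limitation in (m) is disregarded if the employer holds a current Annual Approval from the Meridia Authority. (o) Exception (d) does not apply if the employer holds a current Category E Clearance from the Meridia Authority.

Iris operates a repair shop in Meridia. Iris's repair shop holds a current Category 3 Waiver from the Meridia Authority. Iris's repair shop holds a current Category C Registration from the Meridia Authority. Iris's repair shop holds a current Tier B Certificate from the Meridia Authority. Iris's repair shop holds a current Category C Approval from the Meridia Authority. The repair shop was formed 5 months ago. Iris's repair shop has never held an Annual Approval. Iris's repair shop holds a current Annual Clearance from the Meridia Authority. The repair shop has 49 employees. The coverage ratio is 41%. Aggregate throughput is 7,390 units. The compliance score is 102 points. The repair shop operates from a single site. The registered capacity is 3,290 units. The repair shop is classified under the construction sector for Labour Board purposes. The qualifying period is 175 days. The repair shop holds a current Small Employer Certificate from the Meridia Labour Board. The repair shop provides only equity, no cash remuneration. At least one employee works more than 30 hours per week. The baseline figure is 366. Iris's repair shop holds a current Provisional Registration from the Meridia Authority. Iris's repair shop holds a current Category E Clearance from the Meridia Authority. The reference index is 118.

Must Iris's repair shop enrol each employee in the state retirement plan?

Exception (a)'s conditions are all satisfied: a current Category 3 Waiver is held; remuneration is equity-only. But: (f) operates — a current Provisional Registration is held. Exception (a) does not apply.
Exception (b)'s conditions are all satisfied: the registered capacity is 3,290 units, meeting the 3,190 units threshold; a current Annual Clearance is held. Turning to paragraphs (g)–(l): (g) applies — the repair shop is classified under the construction sector. (h) would limit (g) — the reference index is 118, under the 140 limit — but (i) sets (h) aside: (i) operates against (h): at least one employee exceeds 30 hours/week. (j) would limit (i) — a current Tier B Certificate is held — but (k) sets (j) aside: (k) operates — a current Category C Registration is held. (l) is inapplicable (aggregate throughput is 7,390 units, not less than 6,160 units), so (k) stands. (b) is therefore removed.
Exception (c) does not apply: the employer's headcount is 49, not below 40.
Exception (d): the business's age is 5 months, below the 6 months limit; the compliance score is 102 points, meeting the 86 points threshold; a current Small Employer Certificate is held — every condition holds. But applying paragraph (o): (o) is engaged — a current Category E Clearance is held. So (d) is unavailable.
Exception (e) requires that the coverage ratio is below 41%; but the coverage ratio is 41%, not below 41%, so (e) is unavailable.
No exception displaces § 38.7.

Yes — Iris's repair shop must enrol each employee in the state retirement plan.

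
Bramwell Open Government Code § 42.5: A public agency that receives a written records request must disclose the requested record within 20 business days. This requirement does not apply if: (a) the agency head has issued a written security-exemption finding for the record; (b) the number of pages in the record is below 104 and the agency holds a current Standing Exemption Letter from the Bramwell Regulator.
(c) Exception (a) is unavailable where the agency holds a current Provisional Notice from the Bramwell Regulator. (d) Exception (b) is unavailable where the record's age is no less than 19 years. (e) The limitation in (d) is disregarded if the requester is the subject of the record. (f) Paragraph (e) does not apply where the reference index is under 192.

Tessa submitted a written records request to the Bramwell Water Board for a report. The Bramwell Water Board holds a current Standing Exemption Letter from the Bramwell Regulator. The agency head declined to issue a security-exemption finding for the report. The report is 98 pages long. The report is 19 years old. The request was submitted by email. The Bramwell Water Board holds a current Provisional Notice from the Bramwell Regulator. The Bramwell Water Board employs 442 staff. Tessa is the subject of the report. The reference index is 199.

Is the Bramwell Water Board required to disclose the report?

No — exception (b) applies; the Bramwell Water Board is not required to disclose the report.

Exception (a) fails — the agency head declined to issue a security-exemption finding.
Exception (b): the number of pages in the record is 98, below the 104 limit; a current Standing Exemption Letter is held — every condition holds. As to paragraphs (d)–(f): (d) would limit (b) — the record's age is 19 years, meeting the 19 years threshold — but (e) sets (d) aside: (e) applies — Tessa is the subject of the report. (f) does not operate here (the reference index is 199, not under 192), so (e) stands. Exception (b) stands.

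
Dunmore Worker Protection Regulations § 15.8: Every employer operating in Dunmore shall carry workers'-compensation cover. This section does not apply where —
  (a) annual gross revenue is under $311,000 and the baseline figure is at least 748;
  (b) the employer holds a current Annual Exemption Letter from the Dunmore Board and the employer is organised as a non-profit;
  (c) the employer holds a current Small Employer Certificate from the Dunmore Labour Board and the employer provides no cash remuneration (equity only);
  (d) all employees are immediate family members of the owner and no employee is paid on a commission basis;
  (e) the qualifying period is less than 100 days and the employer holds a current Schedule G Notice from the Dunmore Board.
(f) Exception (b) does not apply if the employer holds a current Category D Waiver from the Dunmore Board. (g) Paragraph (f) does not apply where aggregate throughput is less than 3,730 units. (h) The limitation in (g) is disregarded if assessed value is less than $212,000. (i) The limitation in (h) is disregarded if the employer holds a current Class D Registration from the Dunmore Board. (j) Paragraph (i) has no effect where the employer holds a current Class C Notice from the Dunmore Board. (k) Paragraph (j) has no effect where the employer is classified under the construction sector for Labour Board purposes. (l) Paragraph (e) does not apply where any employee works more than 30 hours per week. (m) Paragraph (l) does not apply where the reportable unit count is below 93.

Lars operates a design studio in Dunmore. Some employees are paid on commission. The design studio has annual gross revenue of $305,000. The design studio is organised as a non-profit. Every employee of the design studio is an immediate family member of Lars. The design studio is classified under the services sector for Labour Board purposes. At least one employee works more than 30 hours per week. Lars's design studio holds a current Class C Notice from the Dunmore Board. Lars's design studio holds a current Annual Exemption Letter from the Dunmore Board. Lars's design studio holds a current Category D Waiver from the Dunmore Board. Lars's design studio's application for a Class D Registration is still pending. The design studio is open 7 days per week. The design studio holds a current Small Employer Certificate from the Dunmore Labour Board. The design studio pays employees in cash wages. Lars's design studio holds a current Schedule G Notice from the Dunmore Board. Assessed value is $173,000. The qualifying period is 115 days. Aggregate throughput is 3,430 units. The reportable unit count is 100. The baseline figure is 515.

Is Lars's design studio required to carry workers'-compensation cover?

Yes — Lars's design studio must carry workers'-compensation cover.

Exception (a) requires that the baseline figure is at least 748; but the baseline figure is 515, short of 748, so (a) is unavailable.
Exception (b) is satisfied on its face — a current Annual Exemption Letter is held; the employer is a non-profit. But: (f) operates against (b): a current Category D Waiver is held. (g) would limit (f) — aggregate throughput is 3,430 units, less than the 3,730 units limit — but (h) sets (g) aside: (h) operates against (g): assessed value is $173,000, less than the $212,000 limit. (i), which would lift (h), is not engaged — there is no Class D Registration in force. (b) is therefore removed.
Exception (c) does not apply: employees are paid cash wages.
Exception (d) fails — some employees are paid on commission.
Exception (e) fails — the qualifying period is 115 days, not less than 100 days.
No exception displaces § 15.8.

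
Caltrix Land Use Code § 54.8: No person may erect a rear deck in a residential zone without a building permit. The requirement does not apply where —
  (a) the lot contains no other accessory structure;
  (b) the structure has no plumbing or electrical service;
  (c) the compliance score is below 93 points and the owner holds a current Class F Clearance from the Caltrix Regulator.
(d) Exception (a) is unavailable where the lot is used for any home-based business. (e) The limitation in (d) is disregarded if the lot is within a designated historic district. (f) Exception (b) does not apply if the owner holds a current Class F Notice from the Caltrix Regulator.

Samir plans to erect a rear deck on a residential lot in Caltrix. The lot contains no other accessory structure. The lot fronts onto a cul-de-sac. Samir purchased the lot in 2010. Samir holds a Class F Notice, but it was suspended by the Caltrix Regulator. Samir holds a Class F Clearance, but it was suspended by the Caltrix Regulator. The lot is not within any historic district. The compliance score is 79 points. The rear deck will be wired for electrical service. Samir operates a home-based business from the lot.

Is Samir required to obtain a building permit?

Yes — Samir must obtain a building permit.

All of (a)'s requirements are met (the lot has no other accessory structure). However, paragraphs (d)–(e) must be considered: (d) is engaged — a home-based business operates on the lot. (e) is not triggered (the lot is not in a historic district), so (d) stands. (a) is therefore removed.
Exception (b) requires that the structure has no plumbing or electrical service; but electrical service is planned, so (b) is unavailable.
Exception (c) requires that the owner holds a current Class F Clearance from the Caltrix Regulator; but the Class F Clearance is not current, so (c) is unavailable.
No exception is made out. Samir falls within the general rule.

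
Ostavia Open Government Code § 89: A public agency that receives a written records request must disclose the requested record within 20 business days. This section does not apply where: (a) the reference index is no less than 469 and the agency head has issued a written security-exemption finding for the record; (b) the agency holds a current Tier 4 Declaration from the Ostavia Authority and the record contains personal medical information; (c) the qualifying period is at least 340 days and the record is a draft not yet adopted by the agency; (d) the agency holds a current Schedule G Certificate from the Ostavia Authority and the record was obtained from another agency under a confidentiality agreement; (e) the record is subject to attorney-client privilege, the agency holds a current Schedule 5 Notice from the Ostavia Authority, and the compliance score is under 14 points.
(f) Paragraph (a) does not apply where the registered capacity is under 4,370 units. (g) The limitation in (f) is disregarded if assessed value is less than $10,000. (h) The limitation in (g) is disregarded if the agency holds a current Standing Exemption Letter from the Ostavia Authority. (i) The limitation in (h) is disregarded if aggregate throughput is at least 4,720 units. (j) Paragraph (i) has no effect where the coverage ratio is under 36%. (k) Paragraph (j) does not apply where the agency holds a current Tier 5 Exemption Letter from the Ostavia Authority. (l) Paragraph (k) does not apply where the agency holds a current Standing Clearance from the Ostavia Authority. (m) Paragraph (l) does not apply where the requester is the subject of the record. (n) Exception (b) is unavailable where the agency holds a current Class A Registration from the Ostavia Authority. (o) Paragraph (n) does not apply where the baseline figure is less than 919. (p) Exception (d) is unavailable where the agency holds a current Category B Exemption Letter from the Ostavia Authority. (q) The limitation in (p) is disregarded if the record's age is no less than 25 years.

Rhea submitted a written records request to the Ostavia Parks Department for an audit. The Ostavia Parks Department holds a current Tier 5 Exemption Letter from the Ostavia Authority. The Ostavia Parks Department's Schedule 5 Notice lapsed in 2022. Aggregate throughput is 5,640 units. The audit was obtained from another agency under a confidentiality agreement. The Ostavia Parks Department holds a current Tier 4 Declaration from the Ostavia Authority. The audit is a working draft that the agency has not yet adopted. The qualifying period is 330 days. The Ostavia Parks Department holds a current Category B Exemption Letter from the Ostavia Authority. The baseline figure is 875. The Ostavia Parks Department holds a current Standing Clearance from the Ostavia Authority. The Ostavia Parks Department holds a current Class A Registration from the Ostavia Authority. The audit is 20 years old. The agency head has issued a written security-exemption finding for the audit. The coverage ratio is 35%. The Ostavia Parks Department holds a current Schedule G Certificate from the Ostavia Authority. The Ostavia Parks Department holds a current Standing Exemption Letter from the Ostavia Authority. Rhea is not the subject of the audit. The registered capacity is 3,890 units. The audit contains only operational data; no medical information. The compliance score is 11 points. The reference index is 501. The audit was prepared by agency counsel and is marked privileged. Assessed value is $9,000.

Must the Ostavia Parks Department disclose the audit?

Yes — the Ostavia Parks Department must disclose the audit.

Exception (a): the reference index is 501, meeting the 469 threshold; a written security-exemption finding has been issued — every condition holds. However, paragraphs (f)–(m) must be considered: (f) operates against (a): the registered capacity is 3,890 units, under the 4,370 units limit. (g) applies (assessed value is $9,000, less than the $10,000 limit), but is set aside by (h): (h) operates — a current Standing Exemption Letter is held. (i) operates (aggregate throughput is 5,640 units, meeting the 4,720 units threshold), but is set aside by (j): (j) operates against (i): the coverage ratio is 35%, under the 36% limit. (k) would limit (j) — a current Tier 5 Exemption Letter is held — but (l) sets (k) aside: (l) operates against (k): a current Standing Clearance is held. (m) does not operate here (Rhea is not the subject of the audit), so (l) stands. So (a) is unavailable.
Exception (b) requires that the record contains personal medical information; but the audit contains only operational data, so (b) is unavailable.
Exception (c) fails — the qualifying period is 330 days, short of 340 days.
Exception (d)'s conditions are all satisfied: a current Schedule G Certificate is held; the audit was obtained under a confidentiality agreement. Turning to paragraphs (p)–(q): (p) operates against (d): a current Category B Exemption Letter is held. (q), which would lift (p), is not triggered — the record's age is 20 years, short of 25 years. (d) is therefore removed.
Exception (e) requires that the agency holds a current Schedule 5 Notice from the Ostavia Authority; but no current Schedule 5 Notice is held, so (e) is unavailable.
No exception displaces § 89.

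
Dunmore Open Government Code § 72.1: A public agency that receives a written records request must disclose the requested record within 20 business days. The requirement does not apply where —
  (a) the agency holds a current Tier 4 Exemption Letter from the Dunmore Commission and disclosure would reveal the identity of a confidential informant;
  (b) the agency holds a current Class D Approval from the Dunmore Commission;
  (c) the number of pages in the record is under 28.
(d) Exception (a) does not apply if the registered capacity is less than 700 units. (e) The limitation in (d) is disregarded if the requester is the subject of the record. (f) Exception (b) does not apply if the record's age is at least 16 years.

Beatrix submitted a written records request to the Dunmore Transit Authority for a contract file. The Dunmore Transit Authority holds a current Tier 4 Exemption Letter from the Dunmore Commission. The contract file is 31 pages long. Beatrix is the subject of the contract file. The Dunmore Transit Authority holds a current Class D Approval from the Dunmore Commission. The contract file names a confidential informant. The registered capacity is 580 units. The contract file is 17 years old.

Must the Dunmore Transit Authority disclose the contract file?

Exception (a) is satisfied on its face — a current Tier 4 Exemption Letter is held; the contract file names a confidential informant. Applying paragraphs (d)–(e): (d) would limit (a) — the registered capacity is 580 units, less than the 700 units limit — but (e) sets (d) aside: (e) is engaged — Beatrix is the subject of the contract file. So (a) applies.
Exception (b)'s conditions are all satisfied: a current Class D Approval is held. But: (f) operates against (b): the record's age is 17 years, meeting the 16 years threshold. (b) is therefore removed.
Exception (c) requires that the number of pages in the record is under 28; but the number of pages in the record is 31, not under 28, so (c) is unavailable.

No — exception (a) applies; the Dunmore Transit Authority is not required to disclose the contract file.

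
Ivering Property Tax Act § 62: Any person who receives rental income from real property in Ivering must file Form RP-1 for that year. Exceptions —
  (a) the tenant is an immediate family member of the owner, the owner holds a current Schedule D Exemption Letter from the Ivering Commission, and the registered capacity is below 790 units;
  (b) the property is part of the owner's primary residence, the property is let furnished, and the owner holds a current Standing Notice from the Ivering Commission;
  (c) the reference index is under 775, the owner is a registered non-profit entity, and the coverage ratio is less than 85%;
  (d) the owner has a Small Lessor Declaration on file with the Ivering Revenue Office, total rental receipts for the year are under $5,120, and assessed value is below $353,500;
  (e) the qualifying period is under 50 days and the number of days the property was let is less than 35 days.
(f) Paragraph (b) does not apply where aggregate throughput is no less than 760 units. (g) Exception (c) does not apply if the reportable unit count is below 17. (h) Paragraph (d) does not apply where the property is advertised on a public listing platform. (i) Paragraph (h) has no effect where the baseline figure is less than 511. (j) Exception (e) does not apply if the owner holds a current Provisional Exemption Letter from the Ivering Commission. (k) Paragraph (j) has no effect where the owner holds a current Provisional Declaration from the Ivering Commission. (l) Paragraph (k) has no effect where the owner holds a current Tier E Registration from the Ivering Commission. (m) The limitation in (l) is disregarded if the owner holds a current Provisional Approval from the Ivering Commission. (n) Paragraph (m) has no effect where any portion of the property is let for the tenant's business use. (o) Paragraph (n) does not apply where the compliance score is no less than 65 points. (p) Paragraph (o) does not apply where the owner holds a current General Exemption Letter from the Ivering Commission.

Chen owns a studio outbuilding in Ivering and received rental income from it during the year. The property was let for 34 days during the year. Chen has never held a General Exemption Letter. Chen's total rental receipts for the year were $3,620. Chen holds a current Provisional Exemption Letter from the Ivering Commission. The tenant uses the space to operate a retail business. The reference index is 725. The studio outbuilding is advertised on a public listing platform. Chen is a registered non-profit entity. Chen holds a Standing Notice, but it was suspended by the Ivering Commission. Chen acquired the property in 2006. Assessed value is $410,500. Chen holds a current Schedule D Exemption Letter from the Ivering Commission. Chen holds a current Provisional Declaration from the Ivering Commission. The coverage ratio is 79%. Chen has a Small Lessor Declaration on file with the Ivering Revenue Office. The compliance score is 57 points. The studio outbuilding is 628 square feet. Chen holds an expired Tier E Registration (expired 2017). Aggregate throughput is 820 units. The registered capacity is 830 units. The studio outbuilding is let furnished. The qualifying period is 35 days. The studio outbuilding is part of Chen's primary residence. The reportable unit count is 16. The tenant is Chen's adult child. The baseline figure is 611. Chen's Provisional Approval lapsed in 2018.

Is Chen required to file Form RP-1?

Exception (a) requires that the registered capacity is below 790 units; but the registered capacity is 830 units, not below 790 units, so (a) is unavailable.
Exception (b) requires that the owner holds a current Standing Notice from the Ivering Commission; but no current Standing Notice is held, so (b) is unavailable.
Exception (c)'s conditions are all satisfied: the reference index is 725, under the 775 limit; Chen is a registered non-profit; the coverage ratio is 79%, less than the 85% limit. Turning to paragraph (g): (g) operates against (c): the reportable unit count is 16, below the 17 limit. So (c) is unavailable.
Exception (d) does not apply: assessed value is $410,500, not below $353,500.
All of (e)'s requirements are met (the qualifying period is 35 days, under the 50 days limit; the number of days the property was let is 34 days, less than the 35 days limit). Applying paragraphs (j)–(p): (j) would limit (e) — a current Provisional Exemption Letter is held — but (k) sets (j) aside: (k) is engaged — a current Provisional Declaration is held. (l), which would lift (k), is inapplicable — the Tier E Registration is not current. (e) remains available.

No — exception (e) applies; Chen is not required to file Form RP-1.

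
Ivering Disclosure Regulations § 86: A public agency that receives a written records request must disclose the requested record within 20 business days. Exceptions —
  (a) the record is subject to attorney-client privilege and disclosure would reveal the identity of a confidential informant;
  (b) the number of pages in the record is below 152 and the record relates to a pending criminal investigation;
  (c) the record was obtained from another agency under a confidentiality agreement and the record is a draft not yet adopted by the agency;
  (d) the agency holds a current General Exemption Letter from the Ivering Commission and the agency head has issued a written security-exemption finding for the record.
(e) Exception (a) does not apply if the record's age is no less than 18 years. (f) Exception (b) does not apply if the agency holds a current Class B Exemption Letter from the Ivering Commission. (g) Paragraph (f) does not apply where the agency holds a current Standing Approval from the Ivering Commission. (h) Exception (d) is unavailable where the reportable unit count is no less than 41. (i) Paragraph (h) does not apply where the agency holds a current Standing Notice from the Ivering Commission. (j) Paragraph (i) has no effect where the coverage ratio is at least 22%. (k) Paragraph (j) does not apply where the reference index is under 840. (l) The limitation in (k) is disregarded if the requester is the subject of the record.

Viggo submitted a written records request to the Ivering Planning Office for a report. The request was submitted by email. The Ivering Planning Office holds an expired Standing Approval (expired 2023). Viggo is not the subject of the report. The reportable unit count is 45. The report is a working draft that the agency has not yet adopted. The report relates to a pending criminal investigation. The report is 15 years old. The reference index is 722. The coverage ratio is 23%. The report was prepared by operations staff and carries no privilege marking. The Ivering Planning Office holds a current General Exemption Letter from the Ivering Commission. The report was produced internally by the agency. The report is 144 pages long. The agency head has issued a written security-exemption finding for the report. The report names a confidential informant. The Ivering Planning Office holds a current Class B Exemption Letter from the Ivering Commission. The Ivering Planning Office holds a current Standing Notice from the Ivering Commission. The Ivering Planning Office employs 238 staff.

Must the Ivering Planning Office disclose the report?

No — exception (d) applies; the Ivering Planning Office is not required to disclose the report.

Exception (a) fails — the report carries no privilege marking.
Exception (b) is satisfied on its face — the number of pages in the record is 144, below the 152 limit; the report relates to a pending investigation. Turning to paragraphs (f)–(g): (f) is engaged — a current Class B Exemption Letter is held. (g) is inapplicable (no current Standing Approval is held), so (f) stands. So (b) is unavailable.
Exception (c) requires that the record was obtained from another agency under a confidentiality agreement; but the report was produced internally, so (c) is unavailable.
Exception (d) is satisfied on its face — a current General Exemption Letter is held; a written security-exemption finding has been issued. Applying paragraphs (h)–(l): (h) would limit (d) — the reportable unit count is 45, meeting the 41 threshold — but (i) sets (h) aside: (i) operates against (h): a current Standing Notice is held. (j) is triggered (the coverage ratio is 23%, meeting the 22% threshold), but is displaced by (k): (k) operates against (j): the reference index is 722, under the 840 limit. (l), which would lift (k), is not engaged — Viggo is not the subject of the report. (d) remains available.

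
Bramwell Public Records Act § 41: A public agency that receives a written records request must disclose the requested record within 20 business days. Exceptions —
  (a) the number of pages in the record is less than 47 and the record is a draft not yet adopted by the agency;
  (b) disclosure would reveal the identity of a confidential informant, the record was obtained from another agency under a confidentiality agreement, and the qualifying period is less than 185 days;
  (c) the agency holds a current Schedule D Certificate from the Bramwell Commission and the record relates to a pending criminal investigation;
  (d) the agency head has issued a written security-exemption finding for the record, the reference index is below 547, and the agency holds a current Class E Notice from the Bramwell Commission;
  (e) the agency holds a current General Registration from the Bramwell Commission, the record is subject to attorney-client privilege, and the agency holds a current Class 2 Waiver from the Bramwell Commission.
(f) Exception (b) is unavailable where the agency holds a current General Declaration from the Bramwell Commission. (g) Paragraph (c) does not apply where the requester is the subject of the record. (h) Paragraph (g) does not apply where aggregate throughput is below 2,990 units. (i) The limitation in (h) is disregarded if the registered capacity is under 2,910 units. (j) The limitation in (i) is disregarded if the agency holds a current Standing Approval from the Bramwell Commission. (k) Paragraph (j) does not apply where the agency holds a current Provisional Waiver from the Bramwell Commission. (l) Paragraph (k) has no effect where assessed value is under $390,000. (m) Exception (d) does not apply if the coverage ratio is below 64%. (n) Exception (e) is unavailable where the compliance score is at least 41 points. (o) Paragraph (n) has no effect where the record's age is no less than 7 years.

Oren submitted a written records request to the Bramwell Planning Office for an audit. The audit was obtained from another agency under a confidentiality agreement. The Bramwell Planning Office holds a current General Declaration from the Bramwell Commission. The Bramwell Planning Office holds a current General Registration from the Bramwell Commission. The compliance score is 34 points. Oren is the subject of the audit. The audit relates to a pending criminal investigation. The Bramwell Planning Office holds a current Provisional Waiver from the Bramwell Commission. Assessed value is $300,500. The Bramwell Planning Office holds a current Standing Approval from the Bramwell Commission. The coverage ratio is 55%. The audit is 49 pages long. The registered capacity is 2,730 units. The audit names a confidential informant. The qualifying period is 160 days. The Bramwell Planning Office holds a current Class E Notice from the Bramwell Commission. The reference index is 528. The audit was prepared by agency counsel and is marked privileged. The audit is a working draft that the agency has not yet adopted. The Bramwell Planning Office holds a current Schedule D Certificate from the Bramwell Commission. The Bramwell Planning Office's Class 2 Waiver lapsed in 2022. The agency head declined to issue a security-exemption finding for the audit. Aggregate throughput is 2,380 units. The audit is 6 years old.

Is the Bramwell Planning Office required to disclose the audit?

Exception (a) fails — the number of pages in the record is 49, not less than 47.
All of (b)'s requirements are met (the audit names a confidential informant; the audit was obtained under a confidentiality agreement; the qualifying period is 160 days, less than the 185 days limit). But: (f) operates against (b): a current General Declaration is held. Exception (b) does not apply.
Exception (c): a current Schedule D Certificate is held; the audit relates to a pending investigation — every condition holds. As to paragraphs (g)–(l): (g) would limit (c) — Oren is the subject of the audit — but (h) sets (g) aside: (h) operates — aggregate throughput is 2,380 units, below the 2,990 units limit. (i) operates (the registered capacity is 2,730 units, under the 2,910 units limit), but yields to (j): (j) is engaged — a current Standing Approval is held. (k) is engaged (a current Provisional Waiver is held), but is displaced by (l): (l) applies — assessed value is $300,500, under the $390,000 limit. So (c) applies.
Exception (d) fails — the agency head declined to issue a security-exemption finding.
Exception (e) fails — there is no Class 2 Waiver in force.

No — exception (c) applies; the Bramwell Planning Office is not required to disclose the audit.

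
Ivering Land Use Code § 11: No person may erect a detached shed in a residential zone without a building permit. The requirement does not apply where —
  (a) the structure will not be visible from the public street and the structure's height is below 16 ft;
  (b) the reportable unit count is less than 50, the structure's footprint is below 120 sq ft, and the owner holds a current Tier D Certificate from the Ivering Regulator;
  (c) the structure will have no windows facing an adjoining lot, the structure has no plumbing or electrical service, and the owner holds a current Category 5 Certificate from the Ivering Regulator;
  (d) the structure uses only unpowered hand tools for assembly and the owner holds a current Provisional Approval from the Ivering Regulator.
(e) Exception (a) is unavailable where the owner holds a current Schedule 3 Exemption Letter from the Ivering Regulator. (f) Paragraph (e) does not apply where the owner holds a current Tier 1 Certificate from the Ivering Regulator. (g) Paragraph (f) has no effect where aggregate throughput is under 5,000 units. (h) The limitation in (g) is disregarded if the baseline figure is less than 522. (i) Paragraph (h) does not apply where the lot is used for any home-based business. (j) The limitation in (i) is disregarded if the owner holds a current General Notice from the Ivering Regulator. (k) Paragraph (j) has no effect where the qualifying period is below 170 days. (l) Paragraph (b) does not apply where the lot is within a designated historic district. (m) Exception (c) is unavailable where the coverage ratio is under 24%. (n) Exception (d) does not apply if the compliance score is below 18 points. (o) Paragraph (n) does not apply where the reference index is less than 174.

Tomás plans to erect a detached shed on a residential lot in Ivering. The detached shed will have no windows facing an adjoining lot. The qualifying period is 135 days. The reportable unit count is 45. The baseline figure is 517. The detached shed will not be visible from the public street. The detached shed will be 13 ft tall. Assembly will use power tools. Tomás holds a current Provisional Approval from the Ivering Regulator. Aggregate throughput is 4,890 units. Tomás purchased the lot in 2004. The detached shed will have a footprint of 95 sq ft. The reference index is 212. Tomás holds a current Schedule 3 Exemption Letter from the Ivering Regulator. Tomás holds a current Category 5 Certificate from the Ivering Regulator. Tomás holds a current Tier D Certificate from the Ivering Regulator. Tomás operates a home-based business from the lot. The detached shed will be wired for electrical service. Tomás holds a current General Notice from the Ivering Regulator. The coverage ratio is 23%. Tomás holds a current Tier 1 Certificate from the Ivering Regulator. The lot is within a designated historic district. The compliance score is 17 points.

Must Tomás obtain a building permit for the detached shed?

Yes — Tomás must obtain a building permit.

Exception (a): the structure will not be visible from the street; the structure's height is 13 ft, below the 16 ft limit — every condition holds. However, paragraphs (e)–(k) must be considered: (e) operates against (a): a current Schedule 3 Exemption Letter is held. (f) would limit (e) — a current Tier 1 Certificate is held — but (g) sets (f) aside: (g) operates against (f): aggregate throughput is 4,890 units, under the 5,000 units limit. (h) operates (the baseline figure is 517, less than the 522 limit), but is set aside by (i): (i) operates against (h): a home-based business operates on the lot. (j) operates (a current General Notice is held), but yields to (k): (k) operates — the qualifying period is 135 days, below the 170 days limit. So (a) is unavailable.
Exception (b) is satisfied on its face — the reportable unit count is 45, less than the 50 limit; the structure's footprint is 95 sq ft, below the 120 sq ft limit; a current Tier D Certificate is held. Turning to paragraph (l): (l) operates — the lot is in a historic district. (b) is therefore removed.
Exception (c) fails — electrical service is planned.
Exception (d) requires that the structure uses only unpowered hand tools for assembly; but assembly uses power tools, so (d) is unavailable.
No exception applies. The general rule governs.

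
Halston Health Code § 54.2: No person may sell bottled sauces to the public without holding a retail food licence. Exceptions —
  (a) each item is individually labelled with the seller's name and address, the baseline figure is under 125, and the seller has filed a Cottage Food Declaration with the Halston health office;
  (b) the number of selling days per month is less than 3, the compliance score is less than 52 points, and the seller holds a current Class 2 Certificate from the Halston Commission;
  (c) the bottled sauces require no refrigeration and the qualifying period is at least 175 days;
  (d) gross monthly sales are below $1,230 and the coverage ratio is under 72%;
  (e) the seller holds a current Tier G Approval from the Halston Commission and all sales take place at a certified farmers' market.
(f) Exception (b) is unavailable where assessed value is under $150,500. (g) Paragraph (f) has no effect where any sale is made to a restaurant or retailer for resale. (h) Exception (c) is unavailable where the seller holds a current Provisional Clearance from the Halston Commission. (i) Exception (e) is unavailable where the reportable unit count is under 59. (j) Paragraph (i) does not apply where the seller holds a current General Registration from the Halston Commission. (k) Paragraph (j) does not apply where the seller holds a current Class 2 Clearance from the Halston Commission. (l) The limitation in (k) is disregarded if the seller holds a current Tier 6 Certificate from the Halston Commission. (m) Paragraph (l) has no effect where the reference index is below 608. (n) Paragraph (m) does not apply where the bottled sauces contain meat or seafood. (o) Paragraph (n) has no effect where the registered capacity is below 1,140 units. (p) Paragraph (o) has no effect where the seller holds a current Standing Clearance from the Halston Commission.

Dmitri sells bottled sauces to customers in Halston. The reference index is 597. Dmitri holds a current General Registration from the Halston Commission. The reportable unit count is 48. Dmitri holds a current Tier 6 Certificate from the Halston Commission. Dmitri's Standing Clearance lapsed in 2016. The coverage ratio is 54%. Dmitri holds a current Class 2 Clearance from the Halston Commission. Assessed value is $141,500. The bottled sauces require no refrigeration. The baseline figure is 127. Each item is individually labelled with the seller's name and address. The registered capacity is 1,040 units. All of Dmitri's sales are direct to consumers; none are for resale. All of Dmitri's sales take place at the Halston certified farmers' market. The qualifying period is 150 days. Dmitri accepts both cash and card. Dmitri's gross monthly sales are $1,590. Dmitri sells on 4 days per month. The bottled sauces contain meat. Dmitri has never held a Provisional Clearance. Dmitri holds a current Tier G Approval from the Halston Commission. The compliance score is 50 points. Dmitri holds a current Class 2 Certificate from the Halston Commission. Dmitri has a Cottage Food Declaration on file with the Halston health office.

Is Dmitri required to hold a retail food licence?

Yes — Dmitri must hold a retail food licence.

Exception (a) fails — the baseline figure is 127, not under 125.
Exception (b) does not apply: the number of selling days per month is 4, not less than 3.
Exception (c) does not apply: the qualifying period is 150 days, short of 175 days.
Exception (d) fails — gross monthly sales are $1,590, not below $1,230.
Exception (e) is satisfied on its face — a current Tier G Approval is held; all sales are at a certified farmers' market. Turning to paragraphs (i)–(p): (i) applies — the reportable unit count is 48, under the 59 limit. (j) is triggered (a current General Registration is held), but is displaced by (k): (k) operates against (j): a current Class 2 Clearance is held. (l) is engaged (a current Tier 6 Certificate is held), but is overridden by (m): (m) applies — the reference index is 597, below the 608 limit. (n) operates (the bottled sauces contain meat), but yields to (o): (o) operates against (n): the registered capacity is 1,040 units, below the 1,140 units limit. (p) is not triggered (no current Standing Clearance is held), so (o) stands. (e) is therefore removed.
No exception is made out. Dmitri falls within the general rule.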